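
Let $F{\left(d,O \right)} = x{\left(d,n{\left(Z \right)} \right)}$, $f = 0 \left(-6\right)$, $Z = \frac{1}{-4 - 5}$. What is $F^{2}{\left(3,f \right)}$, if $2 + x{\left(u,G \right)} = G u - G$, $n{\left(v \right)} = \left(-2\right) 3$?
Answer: $196$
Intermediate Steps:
$Z = - \frac{1}{9}$ ($Z = \frac{1}{-9} = - \frac{1}{9} \approx -0.11111$)
$n{\left(v \right)} = -6$
$f = 0$
$x{\left(u,G \right)} = -2 - G + G u$ ($x{\left(u,G \right)} = -2 + \left(G u - G\right) = -2 + \left(- G + G u\right) = -2 - G + G u$)
$F{\left(d,O \right)} = 4 - 6 d$ ($F{\left(d,O \right)} = -2 - -6 - 6 d = -2 + 6 - 6 d = 4 - 6 d$)
$F^{2}{\left(3,f \right)} = \left(4 - 18\right)^{2} = \left(-14\right)^{2} = 196$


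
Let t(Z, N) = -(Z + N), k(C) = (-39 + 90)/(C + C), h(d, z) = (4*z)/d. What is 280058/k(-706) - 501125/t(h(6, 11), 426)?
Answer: -1209406571/156 ≈ -7.7526e+6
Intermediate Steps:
h(d, z) = 4*z/d
k(C) = 51/(2*C) (k(C) = 51/((2*C)) = 51*(1/(2*C)) = 51/(2*C))
t(Z, N) = -N - Z (t(Z, N) = -(N + Z) = -N - Z)
280058/k(-706) - 501125/t(h(6, 11), 426) = 280058/(((51/2)/(-706))) - 501125/(-1*426 - 4*11/6) = 280058/(((51/2)*(-1/706))) - 501125/(-426 - 4*11/6) = 280058/(-51/1412) - 501125/(-426 - 1*22/3) = 280058*(-1412/51) - 501125/(-426 - 22/3) = -23261288/3 - 501125/(-1300/3) = -23261288/3 - 501125*(-3/1300) = -23261288/3 + 60135/52 = -1209406571/156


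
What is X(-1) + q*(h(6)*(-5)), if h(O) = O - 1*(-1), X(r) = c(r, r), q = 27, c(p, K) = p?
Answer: -946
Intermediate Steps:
X(r) = r
h(O) = 1 + O (h(O) = O + 1 = 1 + O)
X(-1) + q*(h(6)*(-5)) = -1 + 27*((1 + 6)*(-5)) = -1 + 27*(7*(-5)) = -1 + 27*(-35) = -1 - 945 = -946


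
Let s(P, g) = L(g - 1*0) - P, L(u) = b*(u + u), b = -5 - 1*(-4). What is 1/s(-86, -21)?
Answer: 1/128 ≈ 0.0078125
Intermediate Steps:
b = -1 (b = -5 + 4 = -1)
L(u) = -2*u (L(u) = -(u + u) = -2*u)
s(P, g) = -P - 2*g (s(P, g) = -2*(g - 1*0) - P = -2*(g + 0) - P = -2*g - P = -P - 2*g)
1/s(-86, -21) = 1/(-1*(-86) - 2*(-21)) = 1/(86 + 42) = 1/128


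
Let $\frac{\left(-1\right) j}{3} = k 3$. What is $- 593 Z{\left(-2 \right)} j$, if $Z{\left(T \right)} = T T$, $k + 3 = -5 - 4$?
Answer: $-256176$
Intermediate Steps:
$k = -12$ ($k = -3 - 9 = -12$)
$Z{\left(T \right)} = T^{2}$
$j = 108$ ($j = - 3 \left(\left(-12\right) 3\right) = \left(-3\right) \left(-36\right) = 108$)
$- 593 Z{\left(-2 \right)} j = - 593 \left(-2\right)^{2} \cdot 108 = - 593 \cdot 4 \cdot 108 = \left(-593\right) 432 = -256176$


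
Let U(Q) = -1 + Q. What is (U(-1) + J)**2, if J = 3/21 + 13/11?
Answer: 2704/5929 ≈ 0.45606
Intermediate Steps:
J = 102/77 (J = 3*(1/21) + 13*(1/11) = 1/7 + 13/11 = 102/77 ≈ 1.3247)
(U(-1) + J)**2 = ((-1 - 1) + 102/77)**2 = (-2 + 102/77)**2 = (-52/77)**2 = 2704/5929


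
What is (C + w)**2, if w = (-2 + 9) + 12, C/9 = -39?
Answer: 110224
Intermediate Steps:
C = -351 (C = 9*(-39) = -351)
w = 19 (w = 7 + 12 = 19)
(C + w)**2 = (-351 + 19)**2 = (-332)**2 = 110224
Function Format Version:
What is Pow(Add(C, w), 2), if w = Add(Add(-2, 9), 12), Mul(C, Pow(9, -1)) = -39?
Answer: 110224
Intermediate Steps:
C = -351 (C = Mul(9, -39) = -351)
w = 19 (w = Add(7, 12) = 19)
Pow(Add(C, w), 2) = Pow(Add(-351, 19), 2) = Pow(-332, 2) = 110224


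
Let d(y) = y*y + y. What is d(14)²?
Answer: 44100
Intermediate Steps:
d(y) = y + y² (d(y) = y² + y = y + y²)
d(14)² = (14*(1 + 14))² = (14*15)² = 210² = 44100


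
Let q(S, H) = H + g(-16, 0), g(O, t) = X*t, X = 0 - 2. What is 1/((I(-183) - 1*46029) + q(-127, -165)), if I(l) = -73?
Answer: -1/46267 ≈ -2.1614e-5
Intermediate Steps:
X = -2
g(O, t) = -2*t
q(S, H) = H (q(S, H) = H - 2*0 = H + 0 = H)
1/((I(-183) - 1*46029) + q(-127, -165)) = 1/((-73 - 1*46029) - 165) = 1/((-73 - 46029) - 165) = 1/(-46102 - 165) = 1/(-46267) = -1/46267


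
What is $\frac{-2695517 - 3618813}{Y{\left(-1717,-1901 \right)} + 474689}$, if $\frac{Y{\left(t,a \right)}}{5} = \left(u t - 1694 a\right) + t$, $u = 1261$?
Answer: $- \frac{6314330}{5741889} \approx -1.0997$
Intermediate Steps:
$Y{\left(t,a \right)} = - 8470 a + 6310 t$ ($Y{\left(t,a \right)} = 5 \left(\left(1261 t - 1694 a\right) + t\right) = 5 \left(\left(- 1694 a + 1261 t\right) + t\right) = 5 \left(- 1694 a + 1262 t\right) = - 8470 a + 6310 t$)
$\frac{-2695517 - 3618813}{Y{\left(-1717,-1901 \right)} + 474689} = \frac{-2695517 - 3618813}{\left(\left(-8470\right) \left(-1901\right) + 6310 \left(-1717\right)\right) + 474689} = - \frac{6314330}{\left(16101470 - 10834270\right) + 474689} = - \frac{6314330}{5267200 + 474689} = - \frac{6314330}{5741889}$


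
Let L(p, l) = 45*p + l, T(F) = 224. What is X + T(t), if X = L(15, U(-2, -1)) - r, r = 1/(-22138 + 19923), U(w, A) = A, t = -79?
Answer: 1989071/2215 ≈ 898.00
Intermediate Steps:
L(p, l) = l + 45*p
r = -1/2215 (r = 1/(-2215) = -1/2215 ≈ -0.00045147)
X = 1492911/2215 (X = (-1 + 45*15) - 1*(-1/2215) = (-1 + 675) + 1/2215 = 674 + 1/2215 = 1492911/2215 ≈ 674.00)
X + T(t) = 1492911/2215 + 224 = 1989071/2215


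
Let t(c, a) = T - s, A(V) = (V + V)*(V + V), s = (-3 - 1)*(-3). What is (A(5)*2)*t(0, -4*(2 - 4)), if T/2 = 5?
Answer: -400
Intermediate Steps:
T = 10 (T = 2*5 = 10)
s = 12 (s = -4*(-3) = 12)
A(V) = 4*V² (A(V) = (2*V)*(2*V) = 4*V²)
t(c, a) = -2 (t(c, a) = 10 - 1*12 = 10 - 12 = -2)
(A(5)*2)*t(0, -4*(2 - 4)) = ((4*5²)*2)*(-2) = ((4*25)*2)*(-2) = (100*2)*(-2) = 200*(-2) = -400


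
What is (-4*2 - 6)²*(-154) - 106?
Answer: -30290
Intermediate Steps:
(-4*2 - 6)²*(-154) - 106 = (-8 - 6)²*(-154) - 106 = (-14)²*(-154) - 106 = 196*(-154) - 106 = -30184 - 106 = -30290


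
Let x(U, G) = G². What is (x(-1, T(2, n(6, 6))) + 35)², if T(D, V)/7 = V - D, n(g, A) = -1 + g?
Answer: 226576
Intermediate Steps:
T(D, V) = -7*D + 7*V (T(D, V) = 7*(V - D) = -7*D + 7*V)
(x(-1, T(2, n(6, 6))) + 35)² = ((-7*2 + 7*(-1 + 6))² + 35)² = ((-14 + 7*5)² + 35)² = ((-14 + 35)² + 35)² = (21² + 35)² = (441 + 35)² = 476² = 226576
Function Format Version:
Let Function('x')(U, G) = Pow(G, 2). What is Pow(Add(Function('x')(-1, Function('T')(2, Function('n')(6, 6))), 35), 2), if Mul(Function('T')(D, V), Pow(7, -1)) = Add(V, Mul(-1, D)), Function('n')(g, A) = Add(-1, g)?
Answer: 226576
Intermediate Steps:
Function('T')(D, V) = Add(Mul(-7, D), Mul(7, V)) (Function('T')(D, V) = Mul(7, Add(V, Mul(-1, D))) = Add(Mul(-7, D), Mul(7, V)))
Pow(Add(Function('x')(-1, Function('T')(2, Function('n')(6, 6))), 35), 2) = Pow(Add(Pow(Add(Mul(-7, 2), Mul(7, Add(-1, 6))), 2), 35), 2) = Pow(Add(Pow(Add(-14, Mul(7, 5)), 2), 35), 2) = Pow(Add(Pow(Add(-14, 35), 2), 35), 2) = Pow(Add(Pow(21, 2), 35), 2) = Pow(Add(441, 35), 2) = Pow(476, 2) = 226576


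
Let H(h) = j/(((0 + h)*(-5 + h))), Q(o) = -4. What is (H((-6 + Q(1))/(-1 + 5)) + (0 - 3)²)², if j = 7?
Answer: 494209/5625 ≈ 87.859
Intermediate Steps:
H(h) = 7/(h*(-5 + h)) (H(h) = 7/(((0 + h)*(-5 + h))) = 7/((h*(-5 + h))) = 7*(1/(h*(-5 + h))) = 7/(h*(-5 + h)))
(H((-6 + Q(1))/(-1 + 5)) + (0 - 3)²)² = (7/((((-6 - 4)/(-1 + 5)))*(-5 + (-6 - 4)/(-1 + 5))) + (0 - 3)²)² = (7/(((-10/4))*(-5 - 10/4)) + (-3)²)² = (7/(((-10*¼))*(-5 - 10*¼)) + 9)² = (7/((-5/2)*(-5 - 5/2)) + 9)² = (7*(-⅖)/(-15/2) + 9)² = (7*(-⅖)*(-2/15) + 9)² = (28/75 + 9)² = (703/75)² = 494209/5625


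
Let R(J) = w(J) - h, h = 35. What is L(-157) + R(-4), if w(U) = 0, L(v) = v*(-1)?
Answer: 122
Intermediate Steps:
L(v) = -v
R(J) = -35 (R(J) = 0 - 1*35 = 0 - 35 = -35)
L(-157) + R(-4) = -1*(-157) - 35 = 157 - 35 = 122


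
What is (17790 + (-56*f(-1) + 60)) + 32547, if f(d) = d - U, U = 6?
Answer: 50789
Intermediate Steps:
f(d) = -6 + d (f(d) = d - 1*6 = d - 6 = -6 + d)
(17790 + (-56*f(-1) + 60)) + 32547 = (17790 + (-56*(-6 - 1) + 60)) + 32547 = (17790 + (-56*(-7) + 60)) + 32547 = (17790 + (392 + 60)) + 32547 = (17790 + 452) + 32547 = 18242 + 32547 = 50789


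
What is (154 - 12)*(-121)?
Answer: -17182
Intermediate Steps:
(154 - 12)*(-121) = 142*(-121) = -17182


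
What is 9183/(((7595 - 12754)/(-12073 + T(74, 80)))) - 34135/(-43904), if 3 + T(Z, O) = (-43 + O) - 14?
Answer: 694227045623/32357248 ≈ 21455.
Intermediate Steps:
T(Z, O) = -60 + O (T(Z, O) = -3 + ((-43 + O) - 14) = -3 + (-57 + O) = -60 + O)
9183/(((7595 - 12754)/(-12073 + T(74, 80)))) - 34135/(-43904) = 9183/(((7595 - 12754)/(-12073 + (-60 + 80)))) - 34135/(-43904) = 9183/((-5159/(-12073 + 20))) - 34135*(-1/43904) = 9183/((-5159/(-12053))) + 34135/43904 = 9183/((-5159*(-1/12053))) + 34135/43904 = 9183/(5159/12053) + 34135/43904 = 9183*(12053/5159) + 34135/43904 = 110682699/5159 + 34135/43904 = 694227045623/32357248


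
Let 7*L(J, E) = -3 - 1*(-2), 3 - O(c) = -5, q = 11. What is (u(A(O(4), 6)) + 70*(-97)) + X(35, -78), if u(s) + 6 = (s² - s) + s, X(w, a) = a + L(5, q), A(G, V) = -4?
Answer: -48007/7 ≈ -6858.1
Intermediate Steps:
O(c) = 8 (O(c) = 3 - 1*(-5) = 3 + 5 = 8)
L(J, E) = -⅐ (L(J, E) = (-3 - 1*(-2))/7 = (-3 + 2)/7 = (⅐)*(-1) = -⅐)
X(w, a) = -⅐ + a (X(w, a) = a - ⅐ = -⅐ + a)
u(s) = -6 + s² (u(s) = -6 + ((s² - s) + s) = -6 + s²)
(u(A(O(4), 6)) + 70*(-97)) + X(35, -78) = ((-6 + (-4)²) + 70*(-97)) + (-⅐ - 78) = ((-6 + 16) - 6790) - 547/7 = (10 - 6790) - 547/7 = -6780 - 547/7 = -48007/7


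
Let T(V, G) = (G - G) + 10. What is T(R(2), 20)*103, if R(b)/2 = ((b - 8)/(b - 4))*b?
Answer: 1030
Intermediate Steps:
R(b) = 2*b*(-8 + b)/(-4 + b) (R(b) = 2*(((b - 8)/(b - 4))*b) = 2*(((-8 + b)/(-4 + b))*b) = 2*(b*(-8 + b)/(-4 + b)) = 2*b*(-8 + b)/(-4 + b))
T(V, G) = 10 (T(V, G) = 0 + 10 = 10)
T(R(2), 20)*103 = 10*103 = 1030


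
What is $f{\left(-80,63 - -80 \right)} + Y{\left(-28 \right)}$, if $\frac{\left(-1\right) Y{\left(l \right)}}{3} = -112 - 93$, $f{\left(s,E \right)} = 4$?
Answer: $619$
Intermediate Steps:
$Y{\left(l \right)} = 615$ ($Y{\left(l \right)} = - 3 \left(-112 - 93\right) = \left(-3\right) \left(-205\right) = 615$)
$f{\left(-80,63 - -80 \right)} + Y{\left(-28 \right)} = 4 + 615 = 619$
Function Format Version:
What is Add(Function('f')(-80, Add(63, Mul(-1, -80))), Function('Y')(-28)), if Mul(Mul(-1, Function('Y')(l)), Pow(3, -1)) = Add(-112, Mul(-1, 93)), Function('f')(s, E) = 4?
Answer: 619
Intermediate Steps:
Function('Y')(l) = 615 (Function('Y')(l) = Mul(-3, Add(-112, Mul(-1, 93))) = Mul(-3, Add(-112, -93)) = Mul(-3, -205) = 615)
Add(Function('f')(-80, Add(63, Mul(-1, -80))), Function('Y')(-28)) = Add(4, 615) = 619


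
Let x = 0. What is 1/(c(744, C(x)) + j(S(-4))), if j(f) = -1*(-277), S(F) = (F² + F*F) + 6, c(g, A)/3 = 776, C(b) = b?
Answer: 1/2605 ≈ 0.00038388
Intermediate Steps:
c(g, A) = 2328 (c(g, A) = 3*776 = 2328)
S(F) = 6 + 2*F² (S(F) = (F² + F²) + 6 = 2*F² + 6 = 6 + 2*F²)
j(f) = 277
1/(c(744, C(x)) + j(S(-4))) = 1/(2328 + 277) = 1/2605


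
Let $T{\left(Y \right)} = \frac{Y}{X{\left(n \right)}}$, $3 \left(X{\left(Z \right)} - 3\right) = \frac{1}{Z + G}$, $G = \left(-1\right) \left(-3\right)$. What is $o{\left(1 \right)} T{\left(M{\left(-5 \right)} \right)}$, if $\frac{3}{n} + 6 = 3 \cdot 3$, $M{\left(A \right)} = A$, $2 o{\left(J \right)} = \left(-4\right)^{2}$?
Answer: $- \frac{480}{37} \approx -12.973$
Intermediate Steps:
$G = 3$
$o{\left(J \right)} = 8$ ($o{\left(J \right)} = \frac{\left(-4\right)^{2}}{2} = \frac{1}{2} \cdot 16 = 8$)
$n = 1$ ($n = \frac{3}{-6 + 3 \cdot 3} = \frac{3}{-6 + 9} = \frac{3}{3} = 3 \cdot \frac{1}{3} = 1$)
$X{\left(Z \right)} = 3 + \frac{1}{3 \left(3 + Z\right)}$ ($X{\left(Z \right)} = 3 + \frac{1}{3 \left(Z + 3\right)} = 3 + \frac{1}{3 \left(3 + Z\right)}$)
$T{\left(Y \right)} = \frac{12 Y}{37}$ ($T{\left(Y \right)} = \frac{Y}{\frac{1}{3} \frac{1}{3 + 1} \left(28 + 9 \cdot 1\right)} = \frac{Y}{\frac{1}{3} \cdot \frac{1}{4} \left(28 + 9\right)} = \frac{Y}{\frac{1}{3} \cdot \frac{1}{4} \cdot 37} = \frac{Y}{\frac{37}{12}} = Y \frac{12}{37} = \frac{12 Y}{37}$)
$o{\left(1 \right)} T{\left(M{\left(-5 \right)} \right)} = 8 \cdot \frac{12}{37} \left(-5\right) = 8 \left(- \frac{60}{37}\right) = - \frac{480}{37}$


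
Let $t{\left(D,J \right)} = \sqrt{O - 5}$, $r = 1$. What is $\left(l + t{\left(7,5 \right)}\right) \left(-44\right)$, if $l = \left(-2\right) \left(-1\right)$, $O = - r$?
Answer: $-88 - 44 i \sqrt{6} \approx -88.0 - 107.78 i$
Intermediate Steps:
$O = -1$ ($O = \left(-1\right) 1 = -1$)
$l = 2$
$t{\left(D,J \right)} = i \sqrt{6}$ ($t{\left(D,J \right)} = \sqrt{-1 - 5} = \sqrt{-6} = i \sqrt{6}$)
$\left(l + t{\left(7,5 \right)}\right) \left(-44\right) = \left(2 + i \sqrt{6}\right) \left(-44\right) = -88 - 44 i \sqrt{6}$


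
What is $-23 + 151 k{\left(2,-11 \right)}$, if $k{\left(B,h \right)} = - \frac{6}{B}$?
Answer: $-476$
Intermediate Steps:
$-23 + 151 k{\left(2,-11 \right)} = -23 + 151 \left(- \frac{6}{2}\right) = -23 + 151 \left(\left(-6\right) \frac{1}{2}\right) = -23 + 151 \left(-3\right) = -23 - 453 = -476$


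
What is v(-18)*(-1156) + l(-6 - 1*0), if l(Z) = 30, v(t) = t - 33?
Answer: 58986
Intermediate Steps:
v(t) = -33 + t
v(-18)*(-1156) + l(-6 - 1*0) = (-33 - 18)*(-1156) + 30 = -51*(-1156) + 30 = 58956 + 30 = 58986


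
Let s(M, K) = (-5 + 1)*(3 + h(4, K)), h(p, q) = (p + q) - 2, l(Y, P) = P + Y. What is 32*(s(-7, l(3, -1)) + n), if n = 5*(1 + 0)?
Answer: -736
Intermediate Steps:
n = 5 (n = 5*1 = 5)
h(p, q) = -2 + p + q
s(M, K) = -20 - 4*K (s(M, K) = (-5 + 1)*(3 + (-2 + 4 + K)) = -4*(3 + (2 + K)) = -4*(5 + K) = -20 - 4*K)
32*(s(-7, l(3, -1)) + n) = 32*((-20 - 4*(-1 + 3)) + 5) = 32*((-20 - 4*2) + 5) = 32*((-20 - 8) + 5) = 32*(-28 + 5) = 32*(-23) = -736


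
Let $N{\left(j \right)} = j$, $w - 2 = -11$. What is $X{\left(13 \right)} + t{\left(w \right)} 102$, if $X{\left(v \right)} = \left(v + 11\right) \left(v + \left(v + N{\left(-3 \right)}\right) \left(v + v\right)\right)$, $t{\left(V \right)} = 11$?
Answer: $7674$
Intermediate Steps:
$w = -9$ ($w = 2 - 11 = -9$)
$X{\left(v \right)} = \left(11 + v\right) \left(v + 2 v \left(-3 + v\right)\right)$ ($X{\left(v \right)} = \left(v + 11\right) \left(v + \left(v - 3\right) \left(v + v\right)\right) = \left(11 + v\right) \left(v + \left(-3 + v\right) 2 v\right) = \left(11 + v\right) \left(v + 2 v \left(-3 + v\right)\right)$)
$X{\left(13 \right)} + t{\left(w \right)} 102 = 13 \left(-55 + 2 \cdot 13^{2} + 17 \cdot 13\right) + 11 \cdot 102 = 13 \left(-55 + 2 \cdot 169 + 221\right) + 1122 = 13 \left(-55 + 338 + 221\right) + 1122 = 13 \cdot 504 + 1122 = 6552 + 1122 = 7674$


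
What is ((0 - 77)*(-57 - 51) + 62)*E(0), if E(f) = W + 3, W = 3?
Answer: 50268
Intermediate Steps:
E(f) = 6 (E(f) = 3 + 3 = 6)
((0 - 77)*(-57 - 51) + 62)*E(0) = ((0 - 77)*(-57 - 51) + 62)*6 = (-77*(-108) + 62)*6 = (8316 + 62)*6 = 8378*6 = 50268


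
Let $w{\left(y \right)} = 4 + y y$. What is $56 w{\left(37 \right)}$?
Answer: $76888$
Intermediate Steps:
$w{\left(y \right)} = 4 + y^{2}$
$56 w{\left(37 \right)} = 56 \left(4 + 37^{2}\right) = 56 \left(4 + 1369\right) = 56 \cdot 1373 = 76888$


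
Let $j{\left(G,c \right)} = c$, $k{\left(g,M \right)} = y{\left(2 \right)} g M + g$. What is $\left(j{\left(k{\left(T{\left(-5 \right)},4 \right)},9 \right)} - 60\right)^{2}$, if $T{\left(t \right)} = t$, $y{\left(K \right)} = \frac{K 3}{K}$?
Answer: $2601$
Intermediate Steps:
$y{\left(K \right)} = 3$ ($y{\left(K \right)} = \frac{3 K}{K} = 3$)
$k{\left(g,M \right)} = g + 3 M g$ ($k{\left(g,M \right)} = 3 g M + g = 3 M g + g = g + 3 M g$)
$\left(j{\left(k{\left(T{\left(-5 \right)},4 \right)},9 \right)} - 60\right)^{2} = \left(9 - 60\right)^{2} = \left(-51\right)^{2} = 2601$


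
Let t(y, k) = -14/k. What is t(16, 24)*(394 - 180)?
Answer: -749/6 ≈ -124.83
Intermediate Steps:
t(16, 24)*(394 - 180) = (-14/24)*(394 - 180) = -14*1/24*214 = -7/12*214 = -749/6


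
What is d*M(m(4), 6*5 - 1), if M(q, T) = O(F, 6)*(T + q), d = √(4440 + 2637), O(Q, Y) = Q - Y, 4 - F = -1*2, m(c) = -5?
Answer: 0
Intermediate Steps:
F = 6 (F = 4 - (-1)*2 = 4 - 1*(-2) = 4 + 2 = 6)
d = √7077 ≈ 84.125
M(q, T) = 0 (M(q, T) = (6 - 1*6)*(T + q) = (6 - 6)*(T + q) = 0*(T + q) = 0)
d*M(m(4), 6*5 - 1) = √7077*0 = 0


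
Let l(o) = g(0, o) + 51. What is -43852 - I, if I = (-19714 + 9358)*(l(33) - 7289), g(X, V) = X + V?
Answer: -74658832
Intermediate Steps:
g(X, V) = V + X
l(o) = 51 + o (l(o) = (o + 0) + 51 = o + 51 = 51 + o)
I = 74614980 (I = (-19714 + 9358)*((51 + 33) - 7289) = -10356*(84 - 7289) = -10356*(-7205) = 74614980)
-43852 - I = -43852 - 1*74614980 = -43852 - 74614980 = -74658832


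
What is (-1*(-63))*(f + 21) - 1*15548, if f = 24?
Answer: -12713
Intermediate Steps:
(-1*(-63))*(f + 21) - 1*15548 = (-1*(-63))*(24 + 21) - 1*15548 = 63*45 - 15548 = 2835 - 15548 = -12713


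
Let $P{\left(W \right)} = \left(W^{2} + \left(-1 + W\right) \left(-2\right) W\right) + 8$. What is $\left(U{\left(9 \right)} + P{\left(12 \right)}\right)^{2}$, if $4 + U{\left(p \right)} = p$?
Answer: $11449$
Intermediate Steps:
$U{\left(p \right)} = -4 + p$
$P{\left(W \right)} = 8 + W^{2} + W \left(2 - 2 W\right)$ ($P{\left(W \right)} = \left(W^{2} + \left(2 - 2 W\right) W\right) + 8 = \left(W^{2} + W \left(2 - 2 W\right)\right) + 8 = 8 + W^{2} + W \left(2 - 2 W\right)$)
$\left(U{\left(9 \right)} + P{\left(12 \right)}\right)^{2} = \left(\left(-4 + 9\right) + \left(8 - 12^{2} + 2 \cdot 12\right)\right)^{2} = \left(5 + \left(8 - 144 + 24\right)\right)^{2} = \left(5 - 112\right)^{2} = \left(-107\right)^{2} = 11449$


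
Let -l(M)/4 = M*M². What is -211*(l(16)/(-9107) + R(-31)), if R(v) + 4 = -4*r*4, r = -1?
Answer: -26515948/9107 ≈ -2911.6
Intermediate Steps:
R(v) = 12 (R(v) = -4 - 4*(-1)*4 = -4 + 4*4 = -4 + 16 = 12)
l(M) = -4*M³ (l(M) = -4*M*M² = -4*M³)
-211*(l(16)/(-9107) + R(-31)) = -211*(-4*16³/(-9107) + 12) = -211*(-4*4096*(-1/9107) + 12) = -211*(-16384*(-1/9107) + 12) = -211*(16384/9107 + 12) = -211*125668/9107 = -26515948/9107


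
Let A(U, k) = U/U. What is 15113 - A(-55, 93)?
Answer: 15112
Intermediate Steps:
A(U, k) = 1
15113 - A(-55, 93) = 15113 - 1*1 = 15113 - 1 = 15112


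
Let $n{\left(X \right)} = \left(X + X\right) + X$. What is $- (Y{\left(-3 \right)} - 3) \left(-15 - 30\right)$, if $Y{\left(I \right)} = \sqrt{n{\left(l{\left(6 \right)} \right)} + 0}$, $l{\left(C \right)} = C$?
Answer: $-135 + 135 \sqrt{2} \approx 55.919$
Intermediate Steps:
$n{\left(X \right)} = 3 X$ ($n{\left(X \right)} = 2 X + X = 3 X$)
$Y{\left(I \right)} = 3 \sqrt{2}$ ($Y{\left(I \right)} = \sqrt{3 \cdot 6 + 0} = \sqrt{18 + 0} = \sqrt{18} = 3 \sqrt{2}$)
$- (Y{\left(-3 \right)} - 3) \left(-15 - 30\right) = - (3 \sqrt{2} - 3) \left(-15 - 30\right) = - (-3 + 3 \sqrt{2}) \left(-15 - 30\right) = \left(3 - 3 \sqrt{2}\right) \left(-45\right) = -135 + 135 \sqrt{2}$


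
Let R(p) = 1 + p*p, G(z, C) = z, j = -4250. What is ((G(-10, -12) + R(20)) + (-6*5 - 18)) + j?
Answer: -3907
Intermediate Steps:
R(p) = 1 + p²
((G(-10, -12) + R(20)) + (-6*5 - 18)) + j = ((-10 + (1 + 20²)) + (-6*5 - 18)) - 4250 = ((-10 + (1 + 400)) + (-30 - 18)) - 4250 = ((-10 + 401) - 48) - 4250 = (391 - 48) - 4250 = 343 - 4250 = -3907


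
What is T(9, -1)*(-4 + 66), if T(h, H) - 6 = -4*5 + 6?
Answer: -496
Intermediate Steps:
T(h, H) = -8 (T(h, H) = 6 + (-4*5 + 6) = 6 + (-20 + 6) = 6 - 14 = -8)
T(9, -1)*(-4 + 66) = -8*(-4 + 66) = -8*62 = -496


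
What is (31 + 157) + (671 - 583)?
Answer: 276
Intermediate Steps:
(31 + 157) + (671 - 583) = 188 + 88 = 276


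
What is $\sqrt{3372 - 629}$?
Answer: $\sqrt{2743} \approx 52.374$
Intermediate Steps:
$\sqrt{3372 - 629} = \sqrt{2743}$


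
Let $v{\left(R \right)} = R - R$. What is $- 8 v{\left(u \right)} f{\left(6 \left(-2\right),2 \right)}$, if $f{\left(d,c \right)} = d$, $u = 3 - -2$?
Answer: $0$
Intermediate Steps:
$u = 5$ ($u = 3 + 2 = 5$)
$v{\left(R \right)} = 0$
$- 8 v{\left(u \right)} f{\left(6 \left(-2\right),2 \right)} = \left(-8\right) 0 \cdot 6 \left(-2\right) = 0 \left(-12\right) = 0$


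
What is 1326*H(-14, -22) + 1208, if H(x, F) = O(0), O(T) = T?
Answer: 1208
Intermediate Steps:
H(x, F) = 0
1326*H(-14, -22) + 1208 = 1326*0 + 1208 = 0 + 1208 = 1208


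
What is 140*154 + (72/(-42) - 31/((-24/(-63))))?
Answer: 1202707/56 ≈ 21477.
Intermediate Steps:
140*154 + (72/(-42) - 31/((-24/(-63)))) = 21560 + (72*(-1/42) - 31/((-24*(-1/63)))) = 21560 + (-12/7 - 31/8/21) = 21560 + (-12/7 - 31*21/8) = 21560 + (-12/7 - 651/8) = 21560 - 4653/56 = 1202707/56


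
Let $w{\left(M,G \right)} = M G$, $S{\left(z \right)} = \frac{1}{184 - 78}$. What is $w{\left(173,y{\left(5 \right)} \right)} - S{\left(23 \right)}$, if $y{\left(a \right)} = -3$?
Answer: $- \frac{55015}{106} \approx -519.01$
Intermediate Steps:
$S{\left(z \right)} = \frac{1}{106}$ ($S{\left(z \right)} = \frac{1}{184 - 78} = \frac{1}{106}$)
$w{\left(M,G \right)} = G M$
$w{\left(173,y{\left(5 \right)} \right)} - S{\left(23 \right)} = \left(-3\right) 173 - \frac{1}{106} = -519 - \frac{1}{106} = - \frac{55015}{106}$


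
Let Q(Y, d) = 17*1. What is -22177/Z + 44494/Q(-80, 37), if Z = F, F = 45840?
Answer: 2039227951/779280 ≈ 2616.8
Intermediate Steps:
Z = 45840
Q(Y, d) = 17
-22177/Z + 44494/Q(-80, 37) = -22177/45840 + 44494/17 = 2039227951/779280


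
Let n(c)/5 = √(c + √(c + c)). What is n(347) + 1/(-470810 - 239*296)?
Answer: -1/541554 + 5*√(347 + √694) ≈ 96.611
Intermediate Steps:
n(c) = 5*√(c + √2*√c) (n(c) = 5*√(c + √(c + c)) = 5*√(c + √(2*c)) = 5*√(c + √2*√c))
n(347) + 1/(-470810 - 239*296) = 5*√(347 + √2*√347) + 1/(-470810 - 239*296) = 5*√(347 + √694) + 1/(-470810 - 70744) = 5*√(347 + √694) + 1/(-541554) = 5*√(347 + √694) - 1/541554 = -1/541554 + 5*√(347 + √694)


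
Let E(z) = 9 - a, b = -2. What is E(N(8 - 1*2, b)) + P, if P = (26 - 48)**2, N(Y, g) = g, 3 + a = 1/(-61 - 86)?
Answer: 72913/147 ≈ 496.01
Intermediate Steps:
a = -442/147 (a = -3 + 1/(-61 - 86) = -3 + 1/(-147) = -3 - 1/147 = -442/147 ≈ -3.0068)
P = 484 (P = (-22)**2 = 484)
E(z) = 1765/147 (E(z) = 9 - 1*(-442/147) = 9 + 442/147 = 1765/147)
E(N(8 - 1*2, b)) + P = 1765/147 + 484 = 72913/147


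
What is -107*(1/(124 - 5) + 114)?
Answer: -1451669/119 ≈ -12199.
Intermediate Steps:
-107*(1/(124 - 5) + 114) = -107*(1/119 + 114) = -107*13567/119 = -1451669/119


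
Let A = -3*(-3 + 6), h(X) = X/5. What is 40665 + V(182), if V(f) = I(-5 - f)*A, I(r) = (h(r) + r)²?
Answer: -10313331/25 ≈ -4.1253e+5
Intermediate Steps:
h(X) = X/5 (h(X) = X*(⅕) = X/5)
A = -9 (A = -3*3 = -9)
I(r) = 36*r²/25 (I(r) = (r/5 + r)² = (6*r/5)² = 36*r²/25)
V(f) = -324*(-5 - f)²/25 (V(f) = (36*(-5 - f)²/25)*(-9) = -324*(-5 - f)²/25)
40665 + V(182) = 40665 - 324*(5 + 182)²/25 = 40665 - 324/25*187² = 40665 - 324/25*34969 = 40665 - 11329956/25 = -10313331/25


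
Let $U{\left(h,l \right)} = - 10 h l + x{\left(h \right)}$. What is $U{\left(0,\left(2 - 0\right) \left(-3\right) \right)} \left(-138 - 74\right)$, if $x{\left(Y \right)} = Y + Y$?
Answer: $0$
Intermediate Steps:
$x{\left(Y \right)} = 2 Y$
$U{\left(h,l \right)} = 2 h - 10 h l$ ($U{\left(h,l \right)} = - 10 h l + 2 h = 2 h - 10 h l$)
$U{\left(0,\left(2 - 0\right) \left(-3\right) \right)} \left(-138 - 74\right) = 2 \cdot 0 \left(1 - 5 \left(2 - 0\right) \left(-3\right)\right) \left(-138 - 74\right) = 2 \cdot 0 \left(1 - 5 \left(2 + 0\right) \left(-3\right)\right) \left(-212\right) = 2 \cdot 0 \left(1 - 5 \cdot 2 \left(-3\right)\right) \left(-212\right) = 2 \cdot 0 \left(1 - -30\right) \left(-212\right) = 2 \cdot 0 \left(1 + 30\right) \left(-212\right) = 2 \cdot 0 \cdot 31 \left(-212\right) = 0 \left(-212\right) = 0$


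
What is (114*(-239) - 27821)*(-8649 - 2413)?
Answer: 609151154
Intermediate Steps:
(114*(-239) - 27821)*(-8649 - 2413) = (-27246 - 27821)*(-11062) = -55067*(-11062) = 609151154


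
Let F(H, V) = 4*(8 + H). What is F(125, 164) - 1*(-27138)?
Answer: 27670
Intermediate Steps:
F(H, V) = 32 + 4*H
F(125, 164) - 1*(-27138) = (32 + 4*125) - 1*(-27138) = (32 + 500) + 27138 = 532 + 27138 = 27670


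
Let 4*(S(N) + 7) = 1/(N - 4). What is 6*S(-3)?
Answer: -591/14 ≈ -42.214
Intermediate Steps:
S(N) = -7 + 1/(4*(-4 + N)) (S(N) = -7 + 1/(4*(N - 4)) = -7 + 1/(4*(-4 + N)))
6*S(-3) = 6*((113 - 28*(-3))/(4*(-4 - 3))) = 6*((1/4)*(113 + 84)/(-7)) = 6*((1/4)*(-1/7)*197) = 6*(-197/28) = -591/14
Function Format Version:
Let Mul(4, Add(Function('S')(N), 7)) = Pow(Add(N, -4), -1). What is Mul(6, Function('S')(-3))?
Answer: Rational(-591, 14) ≈ -42.214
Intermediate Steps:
Function('S')(N) = Add(-7, Mul(Rational(1, 4), Pow(Add(-4, N), -1))) (Function('S')(N) = Add(-7, Mul(Rational(1, 4), Pow(Add(N, -4), -1))) = Add(-7, Mul(Rational(1, 4), Pow(Add(-4, N), -1))))
Mul(6, Function('S')(-3)) = Mul(6, Mul(Rational(1, 4), Pow(Add(-4, -3), -1), Add(113, Mul(-28, -3)))) = Mul(6, Mul(Rational(1, 4), Pow(-7, -1), Add(113, 84))) = Mul(6, Mul(Rational(1, 4), Rational(-1, 7), 197)) = Mul(6, Rational(-197, 28)) = Rational(-591, 14)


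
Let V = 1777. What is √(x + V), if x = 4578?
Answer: √6355 ≈ 79.718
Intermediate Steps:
√(x + V) = √(4578 + 1777) = √6355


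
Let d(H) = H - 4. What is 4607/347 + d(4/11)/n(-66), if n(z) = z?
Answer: 1679281/125961 ≈ 13.332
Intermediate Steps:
d(H) = -4 + H
4607/347 + d(4/11)/n(-66) = 4607/347 + (-4 + 4/11)/(-66) = 4607*(1/347) + (-4 + 4*(1/11))*(-1/66) = 4607/347 + (-4 + 4/11)*(-1/66) = 4607/347 - 40/11*(-1/66) = 4607/347 + 20/363 = 1679281/125961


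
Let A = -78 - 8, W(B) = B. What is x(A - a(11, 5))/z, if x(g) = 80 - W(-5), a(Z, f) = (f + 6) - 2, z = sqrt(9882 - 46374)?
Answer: -85*I*sqrt(9123)/18246 ≈ -0.44496*I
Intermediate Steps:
z = 2*I*sqrt(9123) (z = sqrt(-36492) = 2*I*sqrt(9123) ≈ 191.03*I)
A = -86
a(Z, f) = 4 + f (a(Z, f) = (6 + f) - 2 = 4 + f)
x(g) = 85 (x(g) = 80 - 1*(-5) = 80 + 5 = 85)
x(A - a(11, 5))/z = 85/((2*I*sqrt(9123))) = 85*(-I*sqrt(9123)/18246) = -85*I*sqrt(9123)/18246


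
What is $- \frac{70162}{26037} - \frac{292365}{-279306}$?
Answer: $- \frac{5063101}{3072366} \approx -1.6479$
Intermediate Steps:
$- \frac{70162}{26037} - \frac{292365}{-279306} = \left(-70162\right) \frac{1}{26037} - - \frac{32485}{31034} = - \frac{70162}{26037} + \frac{32485}{31034} = - \frac{5063101}{3072366}$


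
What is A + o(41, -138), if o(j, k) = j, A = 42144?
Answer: 42185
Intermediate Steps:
A + o(41, -138) = 42144 + 41 = 42185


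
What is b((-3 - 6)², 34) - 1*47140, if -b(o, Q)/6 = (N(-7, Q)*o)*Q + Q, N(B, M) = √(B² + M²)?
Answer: -47344 - 16524*√1205 ≈ -6.2094e+5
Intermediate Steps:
b(o, Q) = -6*Q - 6*Q*o*√(49 + Q²) (b(o, Q) = -6*((√((-7)² + Q²)*o)*Q + Q) = -6*((√(49 + Q²)*o)*Q + Q) = -6*((o*√(49 + Q²))*Q + Q) = -6*(Q*o*√(49 + Q²) + Q) = -6*(Q + Q*o*√(49 + Q²)) = -6*Q - 6*Q*o*√(49 + Q²))
b((-3 - 6)², 34) - 1*47140 = -6*34*(1 + (-3 - 6)²*√(49 + 34²)) - 1*47140 = -6*34*(1 + (-9)²*√(49 + 1156)) - 47140 = -6*34*(1 + 81*√1205) - 47140 = (-204 - 16524*√1205) - 47140 = -47344 - 16524*√1205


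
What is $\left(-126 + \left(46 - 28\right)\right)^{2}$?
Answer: $11664$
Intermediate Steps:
$\left(-126 + \left(46 - 28\right)\right)^{2} = \left(-126 + 18\right)^{2} = \left(-108\right)^{2} = 11664$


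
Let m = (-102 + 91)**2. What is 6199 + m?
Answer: 6320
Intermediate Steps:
m = 121 (m = (-11)**2 = 121)
6199 + m = 6199 + 121 = 6320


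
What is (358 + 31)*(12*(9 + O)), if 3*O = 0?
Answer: 42012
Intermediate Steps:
O = 0 (O = (1/3)*0 = 0)
(358 + 31)*(12*(9 + O)) = (358 + 31)*(12*(9 + 0)) = 389*(12*9) = 389*108 = 42012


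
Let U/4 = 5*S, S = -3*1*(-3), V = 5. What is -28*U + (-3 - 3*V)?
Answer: -5058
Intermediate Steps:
S = 9 (S = -3*(-3) = 9)
U = 180 (U = 4*(5*9) = 4*45 = 180)
-28*U + (-3 - 3*V) = -28*180 + (-3 - 3*5) = -5040 + (-3 - 15) = -5040 - 18 = -5058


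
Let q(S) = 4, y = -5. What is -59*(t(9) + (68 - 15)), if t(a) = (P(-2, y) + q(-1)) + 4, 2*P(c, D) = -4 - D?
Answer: -7257/2 ≈ -3628.5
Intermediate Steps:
P(c, D) = -2 - D/2 (P(c, D) = (-4 - D)/2 = -2 - D/2)
t(a) = 17/2 (t(a) = ((-2 - ½*(-5)) + 4) + 4 = ((-2 + 5/2) + 4) + 4 = (½ + 4) + 4 = 9/2 + 4 = 17/2)
-59*(t(9) + (68 - 15)) = -59*(17/2 + (68 - 15)) = -59*(17/2 + 53) = -59*123/2 = -7257/2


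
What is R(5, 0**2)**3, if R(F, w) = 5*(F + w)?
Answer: 15625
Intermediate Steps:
R(F, w) = 5*F + 5*w
R(5, 0**2)**3 = (5*5 + 5*0**2)**3 = (25 + 5*0)**3 = (25 + 0)**3 = 25**3 = 15625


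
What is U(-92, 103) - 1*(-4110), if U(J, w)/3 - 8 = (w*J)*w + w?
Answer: -2923641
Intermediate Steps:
U(J, w) = 24 + 3*w + 3*J*w² (U(J, w) = 24 + 3*((w*J)*w + w) = 24 + 3*((J*w)*w + w) = 24 + 3*(J*w² + w) = 24 + 3*(w + J*w²) = 24 + (3*w + 3*J*w²) = 24 + 3*w + 3*J*w²)
U(-92, 103) - 1*(-4110) = (24 + 3*103 + 3*(-92)*103²) - 1*(-4110) = (24 + 309 + 3*(-92)*10609) + 4110 = (24 + 309 - 2928084) + 4110 = -2927751 + 4110 = -2923641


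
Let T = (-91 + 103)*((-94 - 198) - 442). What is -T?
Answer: 8808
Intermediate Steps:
T = -8808 (T = 12*(-292 - 442) = 12*(-734) = -8808)
-T = -1*(-8808) = 8808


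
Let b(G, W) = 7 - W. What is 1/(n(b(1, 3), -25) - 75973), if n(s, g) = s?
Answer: -1/75969 ≈ -1.3163e-5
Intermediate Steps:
1/(n(b(1, 3), -25) - 75973) = 1/((7 - 1*3) - 75973) = 1/((7 - 3) - 75973) = 1/(4 - 75973) = 1/(-75969) = -1/75969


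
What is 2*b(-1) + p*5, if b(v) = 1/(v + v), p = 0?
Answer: -1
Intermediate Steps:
b(v) = 1/(2*v)
2*b(-1) + p*5 = 2*((½)/(-1)) + 0*5 = 2*((½)*(-1)) + 0 = 2*(-½) + 0 = -1 + 0 = -1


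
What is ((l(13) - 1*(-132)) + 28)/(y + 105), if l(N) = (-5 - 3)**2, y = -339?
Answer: -112/117 ≈ -0.95726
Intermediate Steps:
l(N) = 64 (l(N) = (-8)**2 = 64)
((l(13) - 1*(-132)) + 28)/(y + 105) = ((64 - 1*(-132)) + 28)/(-339 + 105) = ((64 + 132) + 28)/(-234) = (196 + 28)*(-1/234) = 224*(-1/234) = -112/117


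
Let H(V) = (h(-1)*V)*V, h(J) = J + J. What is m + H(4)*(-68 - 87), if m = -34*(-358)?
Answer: 17132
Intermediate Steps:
h(J) = 2*J
H(V) = -2*V**2 (H(V) = ((2*(-1))*V)*V = (-2*V)*V = -2*V**2)
m = 12172
m + H(4)*(-68 - 87) = 12172 + (-2*4**2)*(-68 - 87) = 12172 - 2*16*(-155) = 12172 - 32*(-155) = 12172 + 4960 = 17132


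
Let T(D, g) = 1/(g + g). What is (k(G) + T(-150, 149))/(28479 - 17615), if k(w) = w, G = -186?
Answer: -55427/3237472 ≈ -0.017120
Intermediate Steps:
T(D, g) = 1/(2*g)
(k(G) + T(-150, 149))/(28479 - 17615) = (-186 + (1/2)/149)/(28479 - 17615) = (-186 + (1/2)*(1/149))/10864 = (-186 + 1/298)*(1/10864) = -55427/298*1/10864 = -55427/3237472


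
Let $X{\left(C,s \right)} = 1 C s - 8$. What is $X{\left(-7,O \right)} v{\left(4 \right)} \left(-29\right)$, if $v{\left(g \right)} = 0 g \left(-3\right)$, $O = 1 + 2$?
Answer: $0$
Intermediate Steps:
$O = 3$
$v{\left(g \right)} = 0$ ($v{\left(g \right)} = 0 \left(-3\right) = 0$)
$X{\left(C,s \right)} = -8 + C s$ ($X{\left(C,s \right)} = C s - 8 = -8 + C s$)
$X{\left(-7,O \right)} v{\left(4 \right)} \left(-29\right) = \left(-8 - 21\right) 0 \left(-29\right) = \left(-29\right) 0 \left(-29\right) = 0 \left(-29\right) = 0$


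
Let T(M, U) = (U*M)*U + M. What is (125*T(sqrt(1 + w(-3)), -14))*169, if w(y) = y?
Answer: 4161625*I*sqrt(2) ≈ 5.8854e+6*I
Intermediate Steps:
T(M, U) = M + M*U**2 (T(M, U) = (M*U)*U + M = M*U**2 + M = M + M*U**2)
(125*T(sqrt(1 + w(-3)), -14))*169 = (125*(sqrt(1 - 3)*(1 + (-14)**2)))*169 = (125*(sqrt(-2)*(1 + 196)))*169 = (125*((I*sqrt(2))*197))*169 = (125*(197*I*sqrt(2)))*169 = (24625*I*sqrt(2))*169 = 4161625*I*sqrt(2)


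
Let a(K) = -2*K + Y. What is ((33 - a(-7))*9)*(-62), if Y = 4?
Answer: -8370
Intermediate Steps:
a(K) = 4 - 2*K (a(K) = -2*K + 4 = 4 - 2*K)
((33 - a(-7))*9)*(-62) = ((33 - (4 - 2*(-7)))*9)*(-62) = ((33 - (4 + 14))*9)*(-62) = ((33 - 1*18)*9)*(-62) = ((33 - 18)*9)*(-62) = (15*9)*(-62) = 135*(-62) = -8370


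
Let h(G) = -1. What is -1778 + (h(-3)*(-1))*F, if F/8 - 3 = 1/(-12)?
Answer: -5264/3 ≈ -1754.7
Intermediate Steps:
F = 70/3 (F = 24 + 8/(-12) = 24 + 8*(-1/12) = 24 - 2/3 = 70/3 ≈ 23.333)
-1778 + (h(-3)*(-1))*F = -1778 - 1*(-1)*(70/3) = -1778 + 1*(70/3) = -1778 + 70/3 = -5264/3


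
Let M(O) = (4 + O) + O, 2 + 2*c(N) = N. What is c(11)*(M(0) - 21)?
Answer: -153/2 ≈ -76.500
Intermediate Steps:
c(N) = -1 + N/2
M(O) = 4 + 2*O
c(11)*(M(0) - 21) = (-1 + (½)*11)*((4 + 2*0) - 21) = (-1 + 11/2)*((4 + 0) - 21) = 9*(4 - 21)/2 = (9/2)*(-17) = -153/2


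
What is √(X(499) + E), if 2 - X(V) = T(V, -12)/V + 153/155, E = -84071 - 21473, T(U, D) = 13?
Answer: 12*I*√4384615191010/77345 ≈ 324.87*I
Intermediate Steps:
E = -105544
X(V) = 157/155 - 13/V (X(V) = 2 - (13/V + 153/155) = 2 - (153/155 + 13/V) = 2 + (-153/155 - 13/V) = 157/155 - 13/V)
√(X(499) + E) = √((157/155 - 13/499) - 105544) = √(76328/77345 - 105544) = √(-8163224352/77345) = 12*I*√4384615191010/77345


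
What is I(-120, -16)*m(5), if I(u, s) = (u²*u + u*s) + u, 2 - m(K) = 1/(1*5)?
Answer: -3107160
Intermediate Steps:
m(K) = 9/5 (m(K) = 2 - 1/(1*5) = 2 - 1/5 = 2 - 1*⅕ = 2 - ⅕ = 9/5)
I(u, s) = u + u³ + s*u (I(u, s) = (u³ + s*u) + u = u + u³ + s*u)
I(-120, -16)*m(5) = -120*(1 - 16 + (-120)²)*(9/5) = -120*(1 - 16 + 14400)*(9/5) = -120*14385*(9/5) = -1726200*9/5 = -3107160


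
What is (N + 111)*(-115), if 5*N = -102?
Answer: -10419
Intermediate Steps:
N = -102/5 (N = (⅕)*(-102) = -102/5 ≈ -20.400)
(N + 111)*(-115) = (-102/5 + 111)*(-115) = (453/5)*(-115) = -10419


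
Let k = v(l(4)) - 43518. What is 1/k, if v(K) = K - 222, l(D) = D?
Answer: -1/43736 ≈ -2.2864e-5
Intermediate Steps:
v(K) = -222 + K
k = -43736 (k = (-222 + 4) - 43518 = -218 - 43518 = -43736)
1/k = 1/(-43736) = -1/43736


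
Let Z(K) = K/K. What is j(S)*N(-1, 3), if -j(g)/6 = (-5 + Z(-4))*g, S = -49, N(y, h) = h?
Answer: -3528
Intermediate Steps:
Z(K) = 1
j(g) = 24*g (j(g) = -6*(-5 + 1)*g = -(-24)*g = 24*g)
j(S)*N(-1, 3) = (24*(-49))*3 = -1176*3 = -3528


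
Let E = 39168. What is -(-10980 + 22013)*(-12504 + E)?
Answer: -294183912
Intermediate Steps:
-(-10980 + 22013)*(-12504 + E) = -(-10980 + 22013)*(-12504 + 39168) = -11033*26664 = -1*294183912 = -294183912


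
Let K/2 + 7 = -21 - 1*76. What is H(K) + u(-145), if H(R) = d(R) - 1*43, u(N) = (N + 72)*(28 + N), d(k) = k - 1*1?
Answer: 8289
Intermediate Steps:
d(k) = -1 + k (d(k) = k - 1 = -1 + k)
K = -208 (K = -14 + 2*(-21 - 1*76) = -14 + 2*(-21 - 76) = -14 + 2*(-97) = -14 - 194 = -208)
u(N) = (28 + N)*(72 + N) (u(N) = (72 + N)*(28 + N) = (28 + N)*(72 + N))
H(R) = -44 + R (H(R) = (-1 + R) - 1*43 = (-1 + R) - 43 = -44 + R)
H(K) + u(-145) = (-44 - 208) + (2016 + (-145)² + 100*(-145)) = -252 + (2016 + 21025 - 14500) = -252 + 8541 = 8289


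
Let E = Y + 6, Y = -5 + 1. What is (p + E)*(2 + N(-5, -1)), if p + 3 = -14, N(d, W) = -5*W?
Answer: -105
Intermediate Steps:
Y = -4
E = 2 (E = -4 + 6 = 2)
p = -17 (p = -3 - 14 = -17)
(p + E)*(2 + N(-5, -1)) = (-17 + 2)*(2 - 5*(-1)) = -15*(2 + 5) = -15*7 = -105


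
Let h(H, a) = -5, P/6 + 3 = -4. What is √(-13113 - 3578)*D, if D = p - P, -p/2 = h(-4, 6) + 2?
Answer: 48*I*√16691 ≈ 6201.3*I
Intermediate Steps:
P = -42 (P = -18 + 6*(-4) = -18 - 24 = -42)
p = 6 (p = -2*(-5 + 2) = -2*(-3) = 6)
D = 48 (D = 6 - 1*(-42) = 6 + 42 = 48)
√(-13113 - 3578)*D = √(-13113 - 3578)*48 = √(-16691)*48 = (I*√16691)*48 = 48*I*√16691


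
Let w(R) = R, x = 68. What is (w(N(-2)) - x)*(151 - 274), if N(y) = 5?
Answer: 7749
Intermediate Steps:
(w(N(-2)) - x)*(151 - 274) = (5 - 1*68)*(151 - 274) = (5 - 68)*(-123) = -63*(-123) = 7749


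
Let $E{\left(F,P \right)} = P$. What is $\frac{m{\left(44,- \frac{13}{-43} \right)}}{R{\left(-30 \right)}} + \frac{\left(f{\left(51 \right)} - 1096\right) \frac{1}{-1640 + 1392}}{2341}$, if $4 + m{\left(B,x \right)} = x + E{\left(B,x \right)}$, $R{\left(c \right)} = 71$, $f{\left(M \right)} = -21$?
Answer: $- \frac{81352727}{1772474104} \approx -0.045898$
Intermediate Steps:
$m{\left(B,x \right)} = -4 + 2 x$ ($m{\left(B,x \right)} = -4 + \left(x + x\right) = -4 + 2 x$)
$\frac{m{\left(44,- \frac{13}{-43} \right)}}{R{\left(-30 \right)}} + \frac{\left(f{\left(51 \right)} - 1096\right) \frac{1}{-1640 + 1392}}{2341} = \frac{-4 + 2 \left(- \frac{13}{-43}\right)}{71} + \frac{\left(-21 - 1096\right) \frac{1}{-1640 + 1392}}{2341} = \left(-4 + 2 \left(\left(-13\right) \left(- \frac{1}{43}\right)\right)\right) \frac{1}{71} + - \frac{1117}{-248} \cdot \frac{1}{2341} = \left(-4 + 2 \cdot \frac{13}{43}\right) \frac{1}{71} + \left(-1117\right) \left(- \frac{1}{248}\right) \frac{1}{2341} = \left(-4 + \frac{26}{43}\right) \frac{1}{71} + \frac{1117}{248} \cdot \frac{1}{2341} = \left(- \frac{146}{43}\right) \frac{1}{71} + \frac{1117}{580568} = - \frac{146}{3053} + \frac{1117}{580568} = - \frac{81352727}{1772474104}$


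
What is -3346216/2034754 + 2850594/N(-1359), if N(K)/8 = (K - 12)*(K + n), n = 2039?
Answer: -150770291979/74390606240 ≈ -2.0267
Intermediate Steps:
N(K) = 8*(-12 + K)*(2039 + K) (N(K) = 8*((K - 12)*(K + 2039)) = 8*((-12 + K)*(2039 + K)) = 8*(-12 + K)*(2039 + K))
-3346216/2034754 + 2850594/N(-1359) = -3346216/2034754 + 2850594/(-195744 + 8*(-1359)² + 16216*(-1359)) = -3346216*1/2034754 + 2850594/(-195744 + 8*1846881 - 22037544) = -1673108/1017377 + 2850594/(-195744 + 14775048 - 22037544) = -1673108/1017377 + 2850594/(-7458240) = -1673108/1017377 + 2850594*(-1/7458240) = -1673108/1017377 - 27947/73120 = -150770291979/74390606240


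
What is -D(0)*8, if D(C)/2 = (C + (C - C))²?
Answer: 0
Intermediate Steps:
D(C) = 2*C² (D(C) = 2*(C + (C - C))² = 2*(C + 0)² = 2*C²)
-D(0)*8 = -2*0²*8 = -2*0*8 = -1*0*8 = 0*8 = 0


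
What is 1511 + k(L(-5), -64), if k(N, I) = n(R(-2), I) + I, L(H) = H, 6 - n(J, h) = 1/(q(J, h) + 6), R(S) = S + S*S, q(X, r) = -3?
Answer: 4358/3 ≈ 1452.7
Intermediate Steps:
R(S) = S + S²
n(J, h) = 17/3 (n(J, h) = 6 - 1/(-3 + 6) = 6 - 1/3 = 6 - 1*⅓ = 6 - ⅓ = 17/3)
k(N, I) = 17/3 + I
1511 + k(L(-5), -64) = 1511 + (17/3 - 64) = 1511 - 175/3 = 4358/3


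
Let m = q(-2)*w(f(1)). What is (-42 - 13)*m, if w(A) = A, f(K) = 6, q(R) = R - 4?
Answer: 1980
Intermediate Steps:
q(R) = -4 + R
m = -36 (m = (-4 - 2)*6 = -6*6 = -36)
(-42 - 13)*m = (-42 - 13)*(-36) = -55*(-36) = 1980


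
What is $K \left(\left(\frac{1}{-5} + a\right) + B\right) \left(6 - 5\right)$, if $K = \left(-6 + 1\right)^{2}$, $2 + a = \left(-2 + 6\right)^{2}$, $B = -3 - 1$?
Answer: $245$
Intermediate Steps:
$B = -4$ ($B = -3 - 1 = -4$)
$a = 14$ ($a = -2 + \left(-2 + 6\right)^{2} = -2 + 4^{2} = -2 + 16 = 14$)
$K = 25$ ($K = \left(-5\right)^{2} = 25$)
$K \left(\left(\frac{1}{-5} + a\right) + B\right) \left(6 - 5\right) = 25 \left(\left(\frac{1}{-5} + 14\right) - 4\right) \left(6 - 5\right) = 25 \left(\left(- \frac{1}{5} + 14\right) - 4\right) 1 = 25 \left(\frac{69}{5} - 4\right) 1 = 25 \cdot \frac{49}{5} \cdot 1 = 25 \cdot \frac{49}{5} = 245$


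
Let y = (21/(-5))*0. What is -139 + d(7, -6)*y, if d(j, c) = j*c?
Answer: -139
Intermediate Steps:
y = 0 (y = (21*(-⅕))*0 = -21/5*0 = 0)
d(j, c) = c*j
-139 + d(7, -6)*y = -139 - 6*7*0 = -139 - 42*0 = -139 + 0 = -139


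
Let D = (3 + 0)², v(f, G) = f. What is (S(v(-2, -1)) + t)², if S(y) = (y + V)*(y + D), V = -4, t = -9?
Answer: 2601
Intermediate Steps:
D = 9 (D = 3² = 9)
S(y) = (-4 + y)*(9 + y) (S(y) = (y - 4)*(y + 9) = (-4 + y)*(9 + y))
(S(v(-2, -1)) + t)² = ((-36 + (-2)² + 5*(-2)) - 9)² = ((-36 + 4 - 10) - 9)² = (-42 - 9)² = (-51)² = 2601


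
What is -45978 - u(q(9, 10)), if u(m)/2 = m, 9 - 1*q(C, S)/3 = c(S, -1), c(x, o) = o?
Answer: -46038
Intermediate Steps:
q(C, S) = 30 (q(C, S) = 27 - 3*(-1) = 27 + 3 = 30)
u(m) = 2*m
-45978 - u(q(9, 10)) = -45978 - 2*30 = -45978 - 1*60 = -45978 - 60 = -46038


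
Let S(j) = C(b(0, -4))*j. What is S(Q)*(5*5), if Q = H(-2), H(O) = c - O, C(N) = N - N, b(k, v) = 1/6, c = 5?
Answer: 0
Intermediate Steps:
b(k, v) = ⅙
C(N) = 0
H(O) = 5 - O
Q = 7 (Q = 5 - 1*(-2) = 5 + 2 = 7)
S(j) = 0 (S(j) = 0*j = 0)
S(Q)*(5*5) = 0*(5*5) = 0*25 = 0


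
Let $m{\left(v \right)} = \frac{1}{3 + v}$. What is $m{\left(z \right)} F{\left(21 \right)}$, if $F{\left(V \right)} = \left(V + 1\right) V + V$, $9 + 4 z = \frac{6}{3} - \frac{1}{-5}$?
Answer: $\frac{4830}{13} \approx 371.54$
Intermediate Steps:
$z = - \frac{17}{10}$ ($z = - \frac{9}{4} + \frac{\frac{6}{3} - \frac{1}{-5}}{4} = - \frac{9}{4} + \frac{6 \cdot \frac{1}{3} - - \frac{1}{5}}{4} = - \frac{9}{4} + \frac{2 + \frac{1}{5}}{4} = - \frac{9}{4} + \frac{1}{4} \cdot \frac{11}{5} = - \frac{9}{4} + \frac{11}{20} = - \frac{17}{10} \approx -1.7$)
$F{\left(V \right)} = V + V \left(1 + V\right)$ ($F{\left(V \right)} = \left(1 + V\right) V + V = V \left(1 + V\right) + V = V + V \left(1 + V\right)$)
$m{\left(z \right)} F{\left(21 \right)} = \frac{21 \left(2 + 21\right)}{3 - \frac{17}{10}} = \frac{21 \cdot 23}{\frac{13}{10}} = \frac{10}{13} \cdot 483 = \frac{4830}{13}$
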